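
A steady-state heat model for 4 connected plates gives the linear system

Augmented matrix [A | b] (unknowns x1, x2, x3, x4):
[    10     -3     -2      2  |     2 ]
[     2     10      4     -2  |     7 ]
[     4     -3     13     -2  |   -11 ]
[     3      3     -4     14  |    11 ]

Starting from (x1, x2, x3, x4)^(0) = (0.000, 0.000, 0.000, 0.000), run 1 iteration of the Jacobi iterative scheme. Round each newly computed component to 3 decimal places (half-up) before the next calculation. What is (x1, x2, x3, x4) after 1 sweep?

Iteration 1:
  x1 = (2 - (-3)·0.000 - (-2)·0.000 - (2)·0.000) / (10) = 0.200
  x2 = (7 - (2)·0.000 - (4)·0.000 - (-2)·0.000) / (10) = 0.700
  x3 = (-11 - (4)·0.000 - (-3)·0.000 - (-2)·0.000) / (13) = -0.846
  x4 = (11 - (3)·0.000 - (3)·0.000 - (-4)·0.000) / (14) = 0.786

(0.200, 0.700, -0.846, 0.786)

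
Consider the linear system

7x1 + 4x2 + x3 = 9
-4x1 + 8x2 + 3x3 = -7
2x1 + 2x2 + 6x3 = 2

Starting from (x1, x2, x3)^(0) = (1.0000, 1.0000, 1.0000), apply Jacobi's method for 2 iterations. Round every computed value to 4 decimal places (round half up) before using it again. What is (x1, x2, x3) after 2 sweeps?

(1.7619, -0.4643, 0.3929)

Iteration 1:
  x1 = (9 - (4)·1.0000 - (1)·1.0000) / (7) = 0.5714
  x2 = (-7 - (-4)·1.0000 - (3)·1.0000) / (8) = -0.7500
  x3 = (2 - (2)·1.0000 - (2)·1.0000) / (6) = -0.3333
Iteration 2:
  x1 = (9 - (4)·-0.7500 - (1)·-0.3333) / (7) = 1.7619
  x2 = (-7 - (-4)·0.5714 - (3)·-0.3333) / (8) = -0.4643
  x3 = (2 - (2)·0.5714 - (2)·-0.7500) / (6) = 0.3929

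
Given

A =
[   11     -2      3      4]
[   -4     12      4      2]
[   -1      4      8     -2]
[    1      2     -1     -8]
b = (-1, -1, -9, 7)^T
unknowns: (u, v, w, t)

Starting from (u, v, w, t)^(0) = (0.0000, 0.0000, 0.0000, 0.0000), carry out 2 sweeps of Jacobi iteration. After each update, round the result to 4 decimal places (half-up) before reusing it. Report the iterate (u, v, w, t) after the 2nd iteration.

(0.5189, 0.4072, -1.3135, -0.7666)

Iteration 1:
  u = (-1 - (-2)·0.0000 - (3)·0.0000 - (4)·0.0000) / (11) = -0.0909
  v = (-1 - (-4)·0.0000 - (4)·0.0000 - (2)·0.0000) / (12) = -0.0833
  w = (-9 - (-1)·0.0000 - (4)·0.0000 - (-2)·0.0000) / (8) = -1.1250
  t = (7 - (1)·0.0000 - (2)·0.0000 - (-1)·0.0000) / (-8) = -0.8750
Iteration 2:
  u = (-1 - (-2)·-0.0833 - (3)·-1.1250 - (4)·-0.8750) / (11) = 0.5189
  v = (-1 - (-4)·-0.0909 - (4)·-1.1250 - (2)·-0.8750) / (12) = 0.4072
  w = (-9 - (-1)·-0.0909 - (4)·-0.0833 - (-2)·-0.8750) / (8) = -1.3135
  t = (7 - (1)·-0.0909 - (2)·-0.0833 - (-1)·-1.1250) / (-8) = -0.7666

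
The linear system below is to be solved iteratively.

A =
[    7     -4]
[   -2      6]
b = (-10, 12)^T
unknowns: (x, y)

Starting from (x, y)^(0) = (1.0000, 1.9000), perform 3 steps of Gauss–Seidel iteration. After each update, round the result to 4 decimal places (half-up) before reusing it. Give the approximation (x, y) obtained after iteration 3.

(-0.3526, 1.8825)

Iteration 1:
  x = (-10 - (-4)·1.9000) / (7) = -0.3429
  y = (12 - (-2)·-0.3429) / (6) = 1.8857
Iteration 2:
  x = (-10 - (-4)·1.8857) / (7) = -0.3510
  y = (12 - (-2)·-0.3510) / (6) = 1.8830
Iteration 3:
  x = (-10 - (-4)·1.8830) / (7) = -0.3526
  y = (12 - (-2)·-0.3526) / (6) = 1.8825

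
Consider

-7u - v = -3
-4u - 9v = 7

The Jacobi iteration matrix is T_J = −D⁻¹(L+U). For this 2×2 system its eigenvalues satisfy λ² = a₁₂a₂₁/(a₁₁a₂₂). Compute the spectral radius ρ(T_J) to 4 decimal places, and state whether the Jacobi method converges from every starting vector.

a₁₂a₂₁/(a₁₁a₂₂) = (-1)·(-4) / ((-7)·(-9)) = 0.063492
ρ = √|0.063492| = √0.063492 = 0.2520
ρ < 1, so Jacobi converges

0.2520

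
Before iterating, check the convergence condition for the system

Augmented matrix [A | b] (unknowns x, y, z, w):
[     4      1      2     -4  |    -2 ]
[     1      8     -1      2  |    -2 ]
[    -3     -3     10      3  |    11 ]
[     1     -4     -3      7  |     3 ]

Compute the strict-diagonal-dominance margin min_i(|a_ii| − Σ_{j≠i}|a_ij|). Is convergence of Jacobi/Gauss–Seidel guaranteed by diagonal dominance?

-3

row 1: |4| − (1+2+4) = -3
row 2: |8| − (1+1+2) = 4
row 3: |10| − (3+3+3) = 1
row 4: |7| − (1+4+3) = -1
minimum over rows = -3 → not strictly diagonally dominant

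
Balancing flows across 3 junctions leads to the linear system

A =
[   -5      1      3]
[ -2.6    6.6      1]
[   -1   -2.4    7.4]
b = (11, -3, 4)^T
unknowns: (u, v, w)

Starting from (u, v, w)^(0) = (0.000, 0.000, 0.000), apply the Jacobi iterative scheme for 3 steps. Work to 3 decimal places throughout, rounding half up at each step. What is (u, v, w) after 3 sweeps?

Iteration 1:
  u = (11 - (1)·0.000 - (3)·0.000) / (-5) = -2.200
  v = (-3 - (-2.6)·0.000 - (1)·0.000) / (6.6) = -0.455
  w = (4 - (-1)·0.000 - (-2.4)·0.000) / (7.4) = 0.541
Iteration 2:
  u = (11 - (1)·-0.455 - (3)·0.541) / (-5) = -1.966
  v = (-3 - (-2.6)·-2.200 - (1)·0.541) / (6.6) = -1.403
  w = (4 - (-1)·-2.200 - (-2.4)·-0.455) / (7.4) = 0.096
Iteration 3:
  u = (11 - (1)·-1.403 - (3)·0.096) / (-5) = -2.423
  v = (-3 - (-2.6)·-1.966 - (1)·0.096) / (6.6) = -1.244
  w = (4 - (-1)·-1.966 - (-2.4)·-1.403) / (7.4) = -0.180

(-2.423, -1.244, -0.180)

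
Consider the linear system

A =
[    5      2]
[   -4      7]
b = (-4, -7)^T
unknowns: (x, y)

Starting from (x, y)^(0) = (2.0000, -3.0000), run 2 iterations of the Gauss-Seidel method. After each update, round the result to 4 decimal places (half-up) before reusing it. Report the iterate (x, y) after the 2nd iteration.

(-0.4914, -1.2808)

Iteration 1:
  x = (-4 - (2)·-3.0000) / (5) = 0.4000
  y = (-7 - (-4)·0.4000) / (7) = -0.7714
Iteration 2:
  x = (-4 - (2)·-0.7714) / (5) = -0.4914
  y = (-7 - (-4)·-0.4914) / (7) = -1.2808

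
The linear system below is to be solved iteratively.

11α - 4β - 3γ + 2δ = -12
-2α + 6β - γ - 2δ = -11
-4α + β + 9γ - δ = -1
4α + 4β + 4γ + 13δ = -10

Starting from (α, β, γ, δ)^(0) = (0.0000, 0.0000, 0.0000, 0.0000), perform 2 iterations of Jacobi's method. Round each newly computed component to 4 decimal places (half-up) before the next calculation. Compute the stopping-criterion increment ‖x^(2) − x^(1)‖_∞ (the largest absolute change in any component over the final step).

0.9339

Iteration 1:
  α = (-12 - (-4)·0.0000 - (-3)·0.0000 - (2)·0.0000) / (11) = -1.0909
  β = (-11 - (-2)·0.0000 - (-1)·0.0000 - (-2)·0.0000) / (6) = -1.8333
  γ = (-1 - (-4)·0.0000 - (1)·0.0000 - (-1)·0.0000) / (9) = -0.1111
  δ = (-10 - (4)·0.0000 - (4)·0.0000 - (4)·0.0000) / (13) = -0.7692
Iteration 2:
  α = (-12 - (-4)·-1.8333 - (-3)·-0.1111 - (2)·-0.7692) / (11) = -1.6480
  β = (-11 - (-2)·-1.0909 - (-1)·-0.1111 - (-2)·-0.7692) / (6) = -2.4719
  γ = (-1 - (-4)·-1.0909 - (1)·-1.8333 - (-1)·-0.7692) / (9) = -0.4777
  δ = (-10 - (4)·-1.0909 - (4)·-1.8333 - (4)·-0.1111) / (13) = 0.1647
Change: (-0.5571, -0.6386, -0.3666, 0.9339) → max |·| = 0.9339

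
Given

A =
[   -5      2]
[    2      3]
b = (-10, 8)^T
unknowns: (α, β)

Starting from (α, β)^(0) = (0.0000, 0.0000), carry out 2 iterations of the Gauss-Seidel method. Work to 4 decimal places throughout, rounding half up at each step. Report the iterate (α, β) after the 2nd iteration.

Iteration 1:
  α = (-10 - (2)·0.0000) / (-5) = 2.0000
  β = (8 - (2)·2.0000) / (3) = 1.3333
Iteration 2:
  α = (-10 - (2)·1.3333) / (-5) = 2.5333
  β = (8 - (2)·2.5333) / (3) = 0.9778

(2.5333, 0.9778)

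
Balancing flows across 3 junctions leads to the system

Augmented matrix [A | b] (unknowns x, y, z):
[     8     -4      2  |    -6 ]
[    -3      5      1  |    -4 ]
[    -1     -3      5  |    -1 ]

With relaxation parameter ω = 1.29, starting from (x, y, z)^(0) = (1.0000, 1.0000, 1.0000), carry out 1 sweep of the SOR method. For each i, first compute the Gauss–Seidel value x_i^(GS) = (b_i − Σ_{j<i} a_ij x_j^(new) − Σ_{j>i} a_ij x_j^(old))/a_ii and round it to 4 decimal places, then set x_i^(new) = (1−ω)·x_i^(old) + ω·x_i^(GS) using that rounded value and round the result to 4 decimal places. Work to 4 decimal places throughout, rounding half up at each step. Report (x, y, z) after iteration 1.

Iteration 1:
  x: GS value = (-6 - (-4)·1.0000 - (2)·1.0000) / (8) = -0.5000;  x ← (1−ω)·1.0000 + ω·-0.5000 = -0.9350
  y: GS value = (-4 - (-3)·-0.9350 - (1)·1.0000) / (5) = -1.5610;  y ← (1−ω)·1.0000 + ω·-1.5610 = -2.3037
  z: GS value = (-1 - (-1)·-0.9350 - (-3)·-2.3037) / (5) = -1.7692;  z ← (1−ω)·1.0000 + ω·-1.7692 = -2.5723

(-0.9350, -2.3037, -2.5723)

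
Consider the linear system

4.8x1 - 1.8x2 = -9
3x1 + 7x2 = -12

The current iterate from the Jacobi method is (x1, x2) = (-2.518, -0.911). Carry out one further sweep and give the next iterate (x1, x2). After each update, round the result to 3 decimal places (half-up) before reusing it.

(-2.217, -0.635)

One sweep:
  x1 = (-9 - (-1.8)·-0.911) / (4.8) = -2.217
  x2 = (-12 - (3)·-2.518) / (7) = -0.635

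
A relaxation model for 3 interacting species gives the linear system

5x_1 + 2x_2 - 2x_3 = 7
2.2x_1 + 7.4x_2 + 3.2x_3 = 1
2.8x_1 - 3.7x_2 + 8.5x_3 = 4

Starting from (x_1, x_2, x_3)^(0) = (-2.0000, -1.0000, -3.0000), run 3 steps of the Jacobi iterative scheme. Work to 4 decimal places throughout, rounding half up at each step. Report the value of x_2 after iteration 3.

-0.6222

Iteration 1:
  x_1 = (7 - (2)·-1.0000 - (-2)·-3.0000) / (5) = 0.6000
  x_2 = (1 - (2.2)·-2.0000 - (3.2)·-3.0000) / (7.4) = 2.0270
  x_3 = (4 - (2.8)·-2.0000 - (-3.7)·-1.0000) / (8.5) = 0.6941
Iteration 2:
  x_1 = (7 - (2)·2.0270 - (-2)·0.6941) / (5) = 0.8668
  x_2 = (1 - (2.2)·0.6000 - (3.2)·0.6941) / (7.4) = -0.3434
  x_3 = (4 - (2.8)·0.6000 - (-3.7)·2.0270) / (8.5) = 1.1553
Iteration 3:
  x_1 = (7 - (2)·-0.3434 - (-2)·1.1553) / (5) = 1.9995
  x_2 = (1 - (2.2)·0.8668 - (3.2)·1.1553) / (7.4) = -0.6222
  x_3 = (4 - (2.8)·0.8668 - (-3.7)·-0.3434) / (8.5) = 0.0356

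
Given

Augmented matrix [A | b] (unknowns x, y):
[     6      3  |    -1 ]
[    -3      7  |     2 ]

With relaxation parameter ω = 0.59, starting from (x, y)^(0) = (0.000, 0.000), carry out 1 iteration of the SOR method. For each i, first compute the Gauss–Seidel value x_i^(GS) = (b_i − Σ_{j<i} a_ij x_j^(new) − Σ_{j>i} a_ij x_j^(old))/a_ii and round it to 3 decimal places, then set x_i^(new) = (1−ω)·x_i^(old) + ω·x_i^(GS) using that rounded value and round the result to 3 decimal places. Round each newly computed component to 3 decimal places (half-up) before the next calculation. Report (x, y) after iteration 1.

Iteration 1:
  x: GS value = (-1 - (3)·0.000) / (6) = -0.167;  x ← (1−ω)·0.000 + ω·-0.167 = -0.099
  y: GS value = (2 - (-3)·-0.099) / (7) = 0.243;  y ← (1−ω)·0.000 + ω·0.243 = 0.143

(-0.099, 0.143)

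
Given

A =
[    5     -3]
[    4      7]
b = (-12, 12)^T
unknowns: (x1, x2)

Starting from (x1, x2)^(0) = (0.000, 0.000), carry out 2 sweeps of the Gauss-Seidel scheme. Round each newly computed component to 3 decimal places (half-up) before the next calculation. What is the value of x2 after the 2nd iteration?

2.027

Iteration 1:
  x1 = (-12 - (-3)·0.000) / (5) = -2.400
  x2 = (12 - (4)·-2.400) / (7) = 3.086
Iteration 2:
  x1 = (-12 - (-3)·3.086) / (5) = -0.548
  x2 = (12 - (4)·-0.548) / (7) = 2.027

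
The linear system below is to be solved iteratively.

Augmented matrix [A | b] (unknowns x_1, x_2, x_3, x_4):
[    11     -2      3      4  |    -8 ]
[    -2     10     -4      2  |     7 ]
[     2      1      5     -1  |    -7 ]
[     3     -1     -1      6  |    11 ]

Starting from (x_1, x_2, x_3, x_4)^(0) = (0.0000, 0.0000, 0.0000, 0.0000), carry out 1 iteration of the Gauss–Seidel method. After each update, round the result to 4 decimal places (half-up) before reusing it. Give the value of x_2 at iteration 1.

Iteration 1:
  x_1 = (-8 - (-2)·0.0000 - (3)·0.0000 - (4)·0.0000) / (11) = -0.7273
  x_2 = (7 - (-2)·-0.7273 - (-4)·0.0000 - (2)·0.0000) / (10) = 0.5545
  x_3 = (-7 - (2)·-0.7273 - (1)·0.5545 - (-1)·0.0000) / (5) = -1.2200
  x_4 = (11 - (3)·-0.7273 - (-1)·0.5545 - (-1)·-1.2200) / (6) = 2.0861

0.5545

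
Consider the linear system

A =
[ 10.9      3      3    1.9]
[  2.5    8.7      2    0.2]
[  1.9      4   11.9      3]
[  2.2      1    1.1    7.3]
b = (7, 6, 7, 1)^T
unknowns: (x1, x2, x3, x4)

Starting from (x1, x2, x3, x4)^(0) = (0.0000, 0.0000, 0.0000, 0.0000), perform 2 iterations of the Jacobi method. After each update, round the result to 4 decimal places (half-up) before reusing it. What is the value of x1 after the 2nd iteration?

Iteration 1:
  x1 = (7 - (3)·0.0000 - (3)·0.0000 - (1.9)·0.0000) / (10.9) = 0.6422
  x2 = (6 - (2.5)·0.0000 - (2)·0.0000 - (0.2)·0.0000) / (8.7) = 0.6897
  x3 = (7 - (1.9)·0.0000 - (4)·0.0000 - (3)·0.0000) / (11.9) = 0.5882
  x4 = (1 - (2.2)·0.0000 - (1)·0.0000 - (1.1)·0.0000) / (7.3) = 0.1370
Iteration 2:
  x1 = (7 - (3)·0.6897 - (3)·0.5882 - (1.9)·0.1370) / (10.9) = 0.2666
  x2 = (6 - (2.5)·0.6422 - (2)·0.5882 - (0.2)·0.1370) / (8.7) = 0.3667
  x3 = (7 - (1.9)·0.6422 - (4)·0.6897 - (3)·0.1370) / (11.9) = 0.2193
  x4 = (1 - (2.2)·0.6422 - (1)·0.6897 - (1.1)·0.5882) / (7.3) = -0.2397

0.2666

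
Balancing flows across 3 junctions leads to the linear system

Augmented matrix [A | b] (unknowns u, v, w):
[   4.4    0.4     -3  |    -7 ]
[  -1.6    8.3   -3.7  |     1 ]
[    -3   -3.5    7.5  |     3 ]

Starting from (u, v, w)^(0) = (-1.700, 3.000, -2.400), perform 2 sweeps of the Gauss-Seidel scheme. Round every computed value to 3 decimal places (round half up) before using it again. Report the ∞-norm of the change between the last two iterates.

Iteration 1:
  u = (-7 - (0.4)·3.000 - (-3)·-2.400) / (4.4) = -3.500
  v = (1 - (-1.6)·-3.500 - (-3.7)·-2.400) / (8.3) = -1.624
  w = (3 - (-3)·-3.500 - (-3.5)·-1.624) / (7.5) = -1.758
Iteration 2:
  u = (-7 - (0.4)·-1.624 - (-3)·-1.758) / (4.4) = -2.642
  v = (1 - (-1.6)·-2.642 - (-3.7)·-1.758) / (8.3) = -1.173
  w = (3 - (-3)·-2.642 - (-3.5)·-1.173) / (7.5) = -1.204
Change: (0.858, 0.451, 0.554) → max |·| = 0.858

0.858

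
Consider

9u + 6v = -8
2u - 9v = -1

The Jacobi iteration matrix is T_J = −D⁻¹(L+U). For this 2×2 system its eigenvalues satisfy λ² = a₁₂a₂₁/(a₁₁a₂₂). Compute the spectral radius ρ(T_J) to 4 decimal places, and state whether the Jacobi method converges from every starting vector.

a₁₂a₂₁/(a₁₁a₂₂) = (6)·(2) / ((9)·(-9)) = -0.148148
ρ = √|-0.148148| = √0.148148 = 0.3849
ρ < 1, so Jacobi converges

0.3849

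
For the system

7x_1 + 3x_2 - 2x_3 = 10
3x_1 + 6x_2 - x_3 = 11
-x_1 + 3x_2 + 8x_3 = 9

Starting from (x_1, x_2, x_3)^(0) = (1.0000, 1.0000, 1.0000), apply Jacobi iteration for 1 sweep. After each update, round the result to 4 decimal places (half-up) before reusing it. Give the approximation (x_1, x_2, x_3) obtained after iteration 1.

(1.2857, 1.5000, 0.8750)

Iteration 1:
  x_1 = (10 - (3)·1.0000 - (-2)·1.0000) / (7) = 1.2857
  x_2 = (11 - (3)·1.0000 - (-1)·1.0000) / (6) = 1.5000
  x_3 = (9 - (-1)·1.0000 - (3)·1.0000) / (8) = 0.8750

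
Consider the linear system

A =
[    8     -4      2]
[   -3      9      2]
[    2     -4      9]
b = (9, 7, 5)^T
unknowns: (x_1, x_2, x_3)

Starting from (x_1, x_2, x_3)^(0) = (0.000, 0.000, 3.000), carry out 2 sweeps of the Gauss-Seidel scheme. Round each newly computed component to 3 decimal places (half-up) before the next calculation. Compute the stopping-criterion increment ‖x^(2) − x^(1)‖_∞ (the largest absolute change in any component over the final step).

Iteration 1:
  x_1 = (9 - (-4)·0.000 - (2)·3.000) / (8) = 0.375
  x_2 = (7 - (-3)·0.375 - (2)·3.000) / (9) = 0.236
  x_3 = (5 - (2)·0.375 - (-4)·0.236) / (9) = 0.577
Iteration 2:
  x_1 = (9 - (-4)·0.236 - (2)·0.577) / (8) = 1.099
  x_2 = (7 - (-3)·1.099 - (2)·0.577) / (9) = 1.016
  x_3 = (5 - (2)·1.099 - (-4)·1.016) / (9) = 0.763
Change: (0.724, 0.780, 0.186) → max |·| = 0.780

0.780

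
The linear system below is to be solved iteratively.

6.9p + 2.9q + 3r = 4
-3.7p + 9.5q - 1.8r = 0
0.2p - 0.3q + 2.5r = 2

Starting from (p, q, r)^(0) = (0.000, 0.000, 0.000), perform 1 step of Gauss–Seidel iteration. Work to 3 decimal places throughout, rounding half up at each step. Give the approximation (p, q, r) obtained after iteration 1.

(0.580, 0.226, 0.781)

Iteration 1:
  p = (4 - (2.9)·0.000 - (3)·0.000) / (6.9) = 0.580
  q = (0 - (-3.7)·0.580 - (-1.8)·0.000) / (9.5) = 0.226
  r = (2 - (0.2)·0.580 - (-0.3)·0.226) / (2.5) = 0.781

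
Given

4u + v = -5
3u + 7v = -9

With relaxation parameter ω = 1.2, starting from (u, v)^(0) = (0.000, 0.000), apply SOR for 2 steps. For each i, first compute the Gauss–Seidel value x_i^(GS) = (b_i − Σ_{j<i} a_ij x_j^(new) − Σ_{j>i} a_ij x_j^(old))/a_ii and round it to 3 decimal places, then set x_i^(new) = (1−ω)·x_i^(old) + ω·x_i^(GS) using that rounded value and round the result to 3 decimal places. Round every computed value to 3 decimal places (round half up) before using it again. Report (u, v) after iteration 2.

Iteration 1:
  u: GS value = (-5 - (1)·0.000) / (4) = -1.250;  u ← (1−ω)·0.000 + ω·-1.250 = -1.500
  v: GS value = (-9 - (3)·-1.500) / (7) = -0.643;  v ← (1−ω)·0.000 + ω·-0.643 = -0.772
Iteration 2:
  u: GS value = (-5 - (1)·-0.772) / (4) = -1.057;  u ← (1−ω)·-1.500 + ω·-1.057 = -0.968
  v: GS value = (-9 - (3)·-0.968) / (7) = -0.871;  v ← (1−ω)·-0.772 + ω·-0.871 = -0.891

(-0.968, -0.891)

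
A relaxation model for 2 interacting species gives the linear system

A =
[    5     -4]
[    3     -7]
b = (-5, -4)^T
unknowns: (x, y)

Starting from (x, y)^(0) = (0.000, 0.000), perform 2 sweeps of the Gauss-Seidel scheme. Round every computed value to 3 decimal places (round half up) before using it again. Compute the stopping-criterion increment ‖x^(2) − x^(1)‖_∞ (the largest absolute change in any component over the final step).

0.114

Iteration 1:
  x = (-5 - (-4)·0.000) / (5) = -1.000
  y = (-4 - (3)·-1.000) / (-7) = 0.143
Iteration 2:
  x = (-5 - (-4)·0.143) / (5) = -0.886
  y = (-4 - (3)·-0.886) / (-7) = 0.192
Change: (0.114, 0.049) → max |·| = 0.114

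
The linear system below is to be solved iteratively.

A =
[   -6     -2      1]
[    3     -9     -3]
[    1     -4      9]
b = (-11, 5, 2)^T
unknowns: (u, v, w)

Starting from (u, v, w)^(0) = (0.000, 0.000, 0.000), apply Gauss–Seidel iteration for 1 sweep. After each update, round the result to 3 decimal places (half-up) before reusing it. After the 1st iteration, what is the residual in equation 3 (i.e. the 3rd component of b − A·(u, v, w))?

Iteration 1:
  u = (-11 - (-2)·0.000 - (1)·0.000) / (-6) = 1.833
  v = (5 - (3)·1.833 - (-3)·0.000) / (-9) = 0.055
  w = (2 - (1)·1.833 - (-4)·0.055) / (9) = 0.043
Residual b − A·x = (0.065, 0.125, 0.000)

0.000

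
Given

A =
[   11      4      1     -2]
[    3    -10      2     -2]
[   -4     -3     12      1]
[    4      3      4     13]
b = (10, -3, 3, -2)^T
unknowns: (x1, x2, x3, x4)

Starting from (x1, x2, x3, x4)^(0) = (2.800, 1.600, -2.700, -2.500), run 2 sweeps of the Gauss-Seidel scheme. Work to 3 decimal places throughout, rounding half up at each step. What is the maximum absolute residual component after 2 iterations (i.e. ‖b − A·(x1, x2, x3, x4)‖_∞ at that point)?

Iteration 1:
  x1 = (10 - (4)·1.600 - (1)·-2.700 - (-2)·-2.500) / (11) = 0.118
  x2 = (-3 - (3)·0.118 - (2)·-2.700 - (-2)·-2.500) / (-10) = 0.295
  x3 = (3 - (-4)·0.118 - (-3)·0.295 - (1)·-2.500) / (12) = 0.571
  x4 = (-2 - (4)·0.118 - (3)·0.295 - (4)·0.571) / (13) = -0.434
Iteration 2:
  x1 = (10 - (4)·0.295 - (1)·0.571 - (-2)·-0.434) / (11) = 0.671
  x2 = (-3 - (3)·0.671 - (2)·0.571 - (-2)·-0.434) / (-10) = 0.702
  x3 = (3 - (-4)·0.671 - (-3)·0.702 - (1)·-0.434) / (12) = 0.685
  x4 = (-2 - (4)·0.671 - (3)·0.702 - (4)·0.685) / (13) = -0.733
Residual b − A·x = (-2.340, -0.829, 0.303, -0.001); ∞-norm = 2.340

2.340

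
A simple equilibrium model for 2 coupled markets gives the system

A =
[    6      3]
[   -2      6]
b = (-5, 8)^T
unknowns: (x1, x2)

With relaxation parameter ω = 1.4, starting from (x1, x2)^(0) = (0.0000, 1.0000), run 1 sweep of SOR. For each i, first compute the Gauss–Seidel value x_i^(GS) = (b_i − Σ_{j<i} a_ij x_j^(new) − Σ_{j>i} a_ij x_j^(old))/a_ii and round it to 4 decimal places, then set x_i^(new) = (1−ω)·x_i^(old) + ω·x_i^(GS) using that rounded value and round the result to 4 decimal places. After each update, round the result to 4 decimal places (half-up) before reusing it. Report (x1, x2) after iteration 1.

(-1.8666, 0.5955)

Iteration 1:
  x1: GS value = (-5 - (3)·1.0000) / (6) = -1.3333;  x1 ← (1−ω)·0.0000 + ω·-1.3333 = -1.8666
  x2: GS value = (8 - (-2)·-1.8666) / (6) = 0.7111;  x2 ← (1−ω)·1.0000 + ω·0.7111 = 0.5955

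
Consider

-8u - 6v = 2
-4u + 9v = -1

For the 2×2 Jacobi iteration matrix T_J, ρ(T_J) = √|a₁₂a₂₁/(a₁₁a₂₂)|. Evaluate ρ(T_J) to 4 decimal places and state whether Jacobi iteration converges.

0.5774

a₁₂a₂₁/(a₁₁a₂₂) = (-6)·(-4) / ((-8)·(9)) = -0.333333
ρ = √|-0.333333| = √0.333333 = 0.5774
ρ < 1, so Jacobi converges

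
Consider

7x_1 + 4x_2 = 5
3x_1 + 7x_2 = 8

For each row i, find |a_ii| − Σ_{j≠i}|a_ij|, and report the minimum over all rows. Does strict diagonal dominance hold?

3

row 1: |7| − (4) = 3
row 2: |7| − (3) = 4
minimum over rows = 3 → strictly diagonally dominant (convergence guaranteed)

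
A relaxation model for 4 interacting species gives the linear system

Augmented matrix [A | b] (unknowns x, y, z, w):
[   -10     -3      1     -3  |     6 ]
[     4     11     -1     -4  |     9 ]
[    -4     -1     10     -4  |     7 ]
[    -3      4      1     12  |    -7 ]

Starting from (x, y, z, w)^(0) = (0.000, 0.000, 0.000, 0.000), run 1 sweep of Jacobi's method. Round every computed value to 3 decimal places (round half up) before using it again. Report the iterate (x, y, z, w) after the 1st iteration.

(-0.600, 0.818, 0.700, -0.583)

Iteration 1:
  x = (6 - (-3)·0.000 - (1)·0.000 - (-3)·0.000) / (-10) = -0.600
  y = (9 - (4)·0.000 - (-1)·0.000 - (-4)·0.000) / (11) = 0.818
  z = (7 - (-4)·0.000 - (-1)·0.000 - (-4)·0.000) / (10) = 0.700
  w = (-7 - (-3)·0.000 - (4)·0.000 - (1)·0.000) / (12) = -0.583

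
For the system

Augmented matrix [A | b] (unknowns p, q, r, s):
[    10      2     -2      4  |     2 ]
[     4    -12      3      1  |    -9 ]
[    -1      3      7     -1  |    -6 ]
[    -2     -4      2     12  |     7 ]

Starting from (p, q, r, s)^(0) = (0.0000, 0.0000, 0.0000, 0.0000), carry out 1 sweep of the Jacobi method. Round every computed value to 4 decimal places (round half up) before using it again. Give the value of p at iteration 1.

Iteration 1:
  p = (2 - (2)·0.0000 - (-2)·0.0000 - (4)·0.0000) / (10) = 0.2000
  q = (-9 - (4)·0.0000 - (3)·0.0000 - (1)·0.0000) / (-12) = 0.7500
  r = (-6 - (-1)·0.0000 - (3)·0.0000 - (-1)·0.0000) / (7) = -0.8571
  s = (7 - (-2)·0.0000 - (-4)·0.0000 - (2)·0.0000) / (12) = 0.5833

0.2000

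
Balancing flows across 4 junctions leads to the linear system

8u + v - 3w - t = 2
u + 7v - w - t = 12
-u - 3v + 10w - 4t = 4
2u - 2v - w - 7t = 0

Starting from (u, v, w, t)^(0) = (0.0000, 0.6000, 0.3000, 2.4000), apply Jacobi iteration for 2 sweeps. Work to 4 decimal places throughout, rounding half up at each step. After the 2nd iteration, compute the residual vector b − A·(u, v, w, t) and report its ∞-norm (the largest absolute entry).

2.6411

Iteration 1:
  u = (2 - (1)·0.6000 - (-3)·0.3000 - (-1)·2.4000) / (8) = 0.5875
  v = (12 - (1)·0.0000 - (-1)·0.3000 - (-1)·2.4000) / (7) = 2.1000
  w = (4 - (-1)·0.0000 - (-3)·0.6000 - (-4)·2.4000) / (10) = 1.5400
  t = (0 - (2)·0.0000 - (-2)·0.6000 - (-1)·0.3000) / (-7) = -0.2143
Iteration 2:
  u = (2 - (1)·2.1000 - (-3)·1.5400 - (-1)·-0.2143) / (8) = 0.5382
  v = (12 - (1)·0.5875 - (-1)·1.5400 - (-1)·-0.2143) / (7) = 1.8197
  w = (4 - (-1)·0.5875 - (-3)·2.1000 - (-4)·-0.2143) / (10) = 1.0030
  t = (0 - (2)·0.5875 - (-2)·2.1000 - (-1)·1.5400) / (-7) = -0.6521
Residual b − A·x = (-1.7684, -0.9252, -2.6411, -0.9987); ∞-norm = 2.6411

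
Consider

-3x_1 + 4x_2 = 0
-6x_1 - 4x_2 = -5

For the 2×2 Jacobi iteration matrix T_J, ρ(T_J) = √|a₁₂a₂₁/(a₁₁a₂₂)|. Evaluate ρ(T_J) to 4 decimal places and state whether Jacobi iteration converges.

1.4142

a₁₂a₂₁/(a₁₁a₂₂) = (4)·(-6) / ((-3)·(-4)) = -2.000000
ρ = √|-2.000000| = √2.000000 = 1.4142
ρ > 1, so Jacobi diverges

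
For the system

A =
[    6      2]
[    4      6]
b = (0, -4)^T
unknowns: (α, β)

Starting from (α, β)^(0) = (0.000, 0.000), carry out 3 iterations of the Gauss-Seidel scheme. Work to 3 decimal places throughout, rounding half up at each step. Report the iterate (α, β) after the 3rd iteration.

(0.272, -0.848)

Iteration 1:
  α = (0 - (2)·0.000) / (6) = 0.000
  β = (-4 - (4)·0.000) / (6) = -0.667
Iteration 2:
  α = (0 - (2)·-0.667) / (6) = 0.222
  β = (-4 - (4)·0.222) / (6) = -0.815
Iteration 3:
  α = (0 - (2)·-0.815) / (6) = 0.272
  β = (-4 - (4)·0.272) / (6) = -0.848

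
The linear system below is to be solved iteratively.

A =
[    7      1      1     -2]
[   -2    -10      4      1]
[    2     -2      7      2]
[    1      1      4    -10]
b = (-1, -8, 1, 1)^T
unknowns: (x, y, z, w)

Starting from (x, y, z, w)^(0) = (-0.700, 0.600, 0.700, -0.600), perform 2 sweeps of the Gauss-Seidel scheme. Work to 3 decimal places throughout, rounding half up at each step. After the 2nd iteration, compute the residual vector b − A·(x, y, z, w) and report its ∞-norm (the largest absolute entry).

Iteration 1:
  x = (-1 - (1)·0.600 - (1)·0.700 - (-2)·-0.600) / (7) = -0.500
  y = (-8 - (-2)·-0.500 - (4)·0.700 - (1)·-0.600) / (-10) = 1.120
  z = (1 - (2)·-0.500 - (-2)·1.120 - (2)·-0.600) / (7) = 0.777
  w = (1 - (1)·-0.500 - (1)·1.120 - (4)·0.777) / (-10) = 0.273
Iteration 2:
  x = (-1 - (1)·1.120 - (1)·0.777 - (-2)·0.273) / (7) = -0.336
  y = (-8 - (-2)·-0.336 - (4)·0.777 - (1)·0.273) / (-10) = 1.205
  z = (1 - (2)·-0.336 - (-2)·1.205 - (2)·0.273) / (7) = 0.505
  w = (1 - (1)·-0.336 - (1)·1.205 - (4)·0.505) / (-10) = 0.189
Residual b − A·x = (0.020, 1.169, 0.169, 0.001); ∞-norm = 1.169

1.169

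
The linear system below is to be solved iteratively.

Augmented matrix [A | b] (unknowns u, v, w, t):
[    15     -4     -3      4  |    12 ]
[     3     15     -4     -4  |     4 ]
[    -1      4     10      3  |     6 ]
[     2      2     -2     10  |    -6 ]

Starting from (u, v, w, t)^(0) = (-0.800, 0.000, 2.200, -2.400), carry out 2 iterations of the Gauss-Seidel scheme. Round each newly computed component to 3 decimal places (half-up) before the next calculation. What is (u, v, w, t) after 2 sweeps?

Iteration 1:
  u = (12 - (-4)·0.000 - (-3)·2.200 - (4)·-2.400) / (15) = 1.880
  v = (4 - (3)·1.880 - (-4)·2.200 - (-4)·-2.400) / (15) = -0.163
  w = (6 - (-1)·1.880 - (4)·-0.163 - (3)·-2.400) / (10) = 1.573
  t = (-6 - (2)·1.880 - (2)·-0.163 - (-2)·1.573) / (10) = -0.629
Iteration 2:
  u = (12 - (-4)·-0.163 - (-3)·1.573 - (4)·-0.629) / (15) = 1.239
  v = (4 - (3)·1.239 - (-4)·1.573 - (-4)·-0.629) / (15) = 0.271
  w = (6 - (-1)·1.239 - (4)·0.271 - (3)·-0.629) / (10) = 0.804
  t = (-6 - (2)·1.239 - (2)·0.271 - (-2)·0.804) / (10) = -0.741

(1.239, 0.271, 0.804, -0.741)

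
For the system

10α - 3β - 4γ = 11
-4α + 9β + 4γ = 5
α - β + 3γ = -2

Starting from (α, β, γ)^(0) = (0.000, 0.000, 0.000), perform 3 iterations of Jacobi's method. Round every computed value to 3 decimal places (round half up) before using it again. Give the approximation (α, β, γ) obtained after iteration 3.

(1.163, 1.377, -0.553)

Iteration 1:
  α = (11 - (-3)·0.000 - (-4)·0.000) / (10) = 1.100
  β = (5 - (-4)·0.000 - (4)·0.000) / (9) = 0.556
  γ = (-2 - (1)·0.000 - (-1)·0.000) / (3) = -0.667
Iteration 2:
  α = (11 - (-3)·0.556 - (-4)·-0.667) / (10) = 1.000
  β = (5 - (-4)·1.100 - (4)·-0.667) / (9) = 1.341
  γ = (-2 - (1)·1.100 - (-1)·0.556) / (3) = -0.848
Iteration 3:
  α = (11 - (-3)·1.341 - (-4)·-0.848) / (10) = 1.163
  β = (5 - (-4)·1.000 - (4)·-0.848) / (9) = 1.377
  γ = (-2 - (1)·1.000 - (-1)·1.341) / (3) = -0.553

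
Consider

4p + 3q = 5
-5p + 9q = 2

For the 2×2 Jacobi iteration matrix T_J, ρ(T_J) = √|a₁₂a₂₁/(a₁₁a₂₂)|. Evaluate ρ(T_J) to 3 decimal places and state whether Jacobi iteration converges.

a₁₂a₂₁/(a₁₁a₂₂) = (3)·(-5) / ((4)·(9)) = -0.416667
ρ = √|-0.416667| = √0.416667 = 0.645
ρ < 1, so Jacobi converges

0.645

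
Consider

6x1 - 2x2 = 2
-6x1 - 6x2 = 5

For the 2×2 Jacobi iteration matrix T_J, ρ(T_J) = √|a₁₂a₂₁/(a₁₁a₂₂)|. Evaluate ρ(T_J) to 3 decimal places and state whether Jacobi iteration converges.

a₁₂a₂₁/(a₁₁a₂₂) = (-2)·(-6) / ((6)·(-6)) = -0.333333
ρ = √|-0.333333| = √0.333333 = 0.577
ρ < 1, so Jacobi converges

0.577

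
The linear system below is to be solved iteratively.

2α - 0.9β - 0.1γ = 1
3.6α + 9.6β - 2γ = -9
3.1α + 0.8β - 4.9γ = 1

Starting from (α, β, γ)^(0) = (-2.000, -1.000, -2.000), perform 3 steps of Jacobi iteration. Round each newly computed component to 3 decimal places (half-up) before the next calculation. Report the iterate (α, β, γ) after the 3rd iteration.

Iteration 1:
  α = (1 - (-0.9)·-1.000 - (-0.1)·-2.000) / (2) = -0.050
  β = (-9 - (3.6)·-2.000 - (-2)·-2.000) / (9.6) = -0.604
  γ = (1 - (3.1)·-2.000 - (0.8)·-1.000) / (-4.9) = -1.633
Iteration 2:
  α = (1 - (-0.9)·-0.604 - (-0.1)·-1.633) / (2) = 0.147
  β = (-9 - (3.6)·-0.050 - (-2)·-1.633) / (9.6) = -1.259
  γ = (1 - (3.1)·-0.050 - (0.8)·-0.604) / (-4.9) = -0.334
Iteration 3:
  α = (1 - (-0.9)·-1.259 - (-0.1)·-0.334) / (2) = -0.083
  β = (-9 - (3.6)·0.147 - (-2)·-0.334) / (9.6) = -1.062
  γ = (1 - (3.1)·0.147 - (0.8)·-1.259) / (-4.9) = -0.317

(-0.083, -1.062, -0.317)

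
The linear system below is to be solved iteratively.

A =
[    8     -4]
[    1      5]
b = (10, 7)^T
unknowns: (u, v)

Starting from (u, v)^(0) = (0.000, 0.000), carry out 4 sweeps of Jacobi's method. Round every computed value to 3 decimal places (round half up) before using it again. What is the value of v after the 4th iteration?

Iteration 1:
  u = (10 - (-4)·0.000) / (8) = 1.250
  v = (7 - (1)·0.000) / (5) = 1.400
Iteration 2:
  u = (10 - (-4)·1.400) / (8) = 1.950
  v = (7 - (1)·1.250) / (5) = 1.150
Iteration 3:
  u = (10 - (-4)·1.150) / (8) = 1.825
  v = (7 - (1)·1.950) / (5) = 1.010
Iteration 4:
  u = (10 - (-4)·1.010) / (8) = 1.755
  v = (7 - (1)·1.825) / (5) = 1.035

1.035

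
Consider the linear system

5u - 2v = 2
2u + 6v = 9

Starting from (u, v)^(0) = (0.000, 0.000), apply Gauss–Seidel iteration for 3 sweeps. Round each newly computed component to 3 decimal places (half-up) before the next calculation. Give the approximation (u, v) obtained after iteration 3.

Iteration 1:
  u = (2 - (-2)·0.000) / (5) = 0.400
  v = (9 - (2)·0.400) / (6) = 1.367
Iteration 2:
  u = (2 - (-2)·1.367) / (5) = 0.947
  v = (9 - (2)·0.947) / (6) = 1.184
Iteration 3:
  u = (2 - (-2)·1.184) / (5) = 0.874
  v = (9 - (2)·0.874) / (6) = 1.209

(0.874, 1.209)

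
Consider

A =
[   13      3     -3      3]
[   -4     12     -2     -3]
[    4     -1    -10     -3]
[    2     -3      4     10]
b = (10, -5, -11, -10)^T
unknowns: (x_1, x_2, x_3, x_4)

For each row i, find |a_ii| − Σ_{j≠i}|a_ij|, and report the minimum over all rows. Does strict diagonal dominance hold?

1

row 1: |13| − (3+3+3) = 4
row 2: |12| − (4+2+3) = 3
row 3: |-10| − (4+1+3) = 2
row 4: |10| − (2+3+4) = 1
minimum over rows = 1 → strictly diagonally dominant (convergence guaranteed)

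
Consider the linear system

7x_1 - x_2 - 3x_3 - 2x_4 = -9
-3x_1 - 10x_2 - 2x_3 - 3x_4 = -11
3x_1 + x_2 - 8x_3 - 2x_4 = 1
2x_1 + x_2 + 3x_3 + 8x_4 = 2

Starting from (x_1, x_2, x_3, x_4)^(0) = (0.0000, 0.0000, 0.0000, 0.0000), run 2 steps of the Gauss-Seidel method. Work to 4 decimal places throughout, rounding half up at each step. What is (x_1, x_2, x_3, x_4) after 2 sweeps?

(-1.0987, 1.3508, -0.5041, 0.5449)

Iteration 1:
  x_1 = (-9 - (-1)·0.0000 - (-3)·0.0000 - (-2)·0.0000) / (7) = -1.2857
  x_2 = (-11 - (-3)·-1.2857 - (-2)·0.0000 - (-3)·0.0000) / (-10) = 1.4857
  x_3 = (1 - (3)·-1.2857 - (1)·1.4857 - (-2)·0.0000) / (-8) = -0.4214
  x_4 = (2 - (2)·-1.2857 - (1)·1.4857 - (3)·-0.4214) / (8) = 0.5437
Iteration 2:
  x_1 = (-9 - (-1)·1.4857 - (-3)·-0.4214 - (-2)·0.5437) / (7) = -1.0987
  x_2 = (-11 - (-3)·-1.0987 - (-2)·-0.4214 - (-3)·0.5437) / (-10) = 1.3508
  x_3 = (1 - (3)·-1.0987 - (1)·1.3508 - (-2)·0.5437) / (-8) = -0.5041
  x_4 = (2 - (2)·-1.0987 - (1)·1.3508 - (3)·-0.5041) / (8) = 0.5449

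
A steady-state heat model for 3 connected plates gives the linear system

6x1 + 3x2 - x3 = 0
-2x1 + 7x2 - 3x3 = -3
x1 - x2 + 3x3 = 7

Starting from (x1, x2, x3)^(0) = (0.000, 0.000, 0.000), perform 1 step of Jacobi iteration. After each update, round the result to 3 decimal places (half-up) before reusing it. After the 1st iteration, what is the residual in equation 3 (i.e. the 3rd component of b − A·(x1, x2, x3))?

-0.428

Iteration 1:
  x1 = (0 - (3)·0.000 - (-1)·0.000) / (6) = 0.000
  x2 = (-3 - (-2)·0.000 - (-3)·0.000) / (7) = -0.429
  x3 = (7 - (1)·0.000 - (-1)·0.000) / (3) = 2.333
Residual b − A·x = (3.620, 7.002, -0.428)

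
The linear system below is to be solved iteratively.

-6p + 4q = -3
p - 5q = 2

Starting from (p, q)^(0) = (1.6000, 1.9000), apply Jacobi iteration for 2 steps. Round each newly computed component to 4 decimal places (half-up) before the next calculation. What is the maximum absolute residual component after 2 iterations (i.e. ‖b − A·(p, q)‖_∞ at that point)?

1.3198

Iteration 1:
  p = (-3 - (4)·1.9000) / (-6) = 1.7667
  q = (2 - (1)·1.6000) / (-5) = -0.0800
Iteration 2:
  p = (-3 - (4)·-0.0800) / (-6) = 0.4467
  q = (2 - (1)·1.7667) / (-5) = -0.0467
Residual b − A·x = (-0.1330, 1.3198); ∞-norm = 1.3198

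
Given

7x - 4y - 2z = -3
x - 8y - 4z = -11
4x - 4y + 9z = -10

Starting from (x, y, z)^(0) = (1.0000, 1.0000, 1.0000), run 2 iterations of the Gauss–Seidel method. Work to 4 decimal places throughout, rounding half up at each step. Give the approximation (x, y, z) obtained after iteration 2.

(-0.1519, 1.8005, -0.2434)

Iteration 1:
  x = (-3 - (-4)·1.0000 - (-2)·1.0000) / (7) = 0.4286
  y = (-11 - (1)·0.4286 - (-4)·1.0000) / (-8) = 0.9286
  z = (-10 - (4)·0.4286 - (-4)·0.9286) / (9) = -0.8889
Iteration 2:
  x = (-3 - (-4)·0.9286 - (-2)·-0.8889) / (7) = -0.1519
  y = (-11 - (1)·-0.1519 - (-4)·-0.8889) / (-8) = 1.8005
  z = (-10 - (4)·-0.1519 - (-4)·1.8005) / (9) = -0.2434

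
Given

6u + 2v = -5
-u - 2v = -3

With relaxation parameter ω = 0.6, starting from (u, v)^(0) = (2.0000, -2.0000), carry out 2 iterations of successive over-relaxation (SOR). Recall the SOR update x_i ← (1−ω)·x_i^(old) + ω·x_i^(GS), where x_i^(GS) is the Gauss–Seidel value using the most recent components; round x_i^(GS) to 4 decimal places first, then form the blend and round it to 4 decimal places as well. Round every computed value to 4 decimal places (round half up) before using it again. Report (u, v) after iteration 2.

Iteration 1:
  u: GS value = (-5 - (2)·-2.0000) / (6) = -0.1667;  u ← (1−ω)·2.0000 + ω·-0.1667 = 0.7000
  v: GS value = (-3 - (-1)·0.7000) / (-2) = 1.1500;  v ← (1−ω)·-2.0000 + ω·1.1500 = -0.1100
Iteration 2:
  u: GS value = (-5 - (2)·-0.1100) / (6) = -0.7967;  u ← (1−ω)·0.7000 + ω·-0.7967 = -0.1980
  v: GS value = (-3 - (-1)·-0.1980) / (-2) = 1.5990;  v ← (1−ω)·-0.1100 + ω·1.5990 = 0.9154

(-0.1980, 0.9154)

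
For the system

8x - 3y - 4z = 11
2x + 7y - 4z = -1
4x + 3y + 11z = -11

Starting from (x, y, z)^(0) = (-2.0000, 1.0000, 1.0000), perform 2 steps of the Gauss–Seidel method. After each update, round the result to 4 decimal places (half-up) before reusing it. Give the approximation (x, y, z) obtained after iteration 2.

(0.4148, -1.2669, -0.8053)

Iteration 1:
  x = (11 - (-3)·1.0000 - (-4)·1.0000) / (8) = 2.2500
  y = (-1 - (2)·2.2500 - (-4)·1.0000) / (7) = -0.2143
  z = (-11 - (4)·2.2500 - (3)·-0.2143) / (11) = -1.7597
Iteration 2:
  x = (11 - (-3)·-0.2143 - (-4)·-1.7597) / (8) = 0.4148
  y = (-1 - (2)·0.4148 - (-4)·-1.7597) / (7) = -1.2669
  z = (-11 - (4)·0.4148 - (3)·-1.2669) / (11) = -0.8053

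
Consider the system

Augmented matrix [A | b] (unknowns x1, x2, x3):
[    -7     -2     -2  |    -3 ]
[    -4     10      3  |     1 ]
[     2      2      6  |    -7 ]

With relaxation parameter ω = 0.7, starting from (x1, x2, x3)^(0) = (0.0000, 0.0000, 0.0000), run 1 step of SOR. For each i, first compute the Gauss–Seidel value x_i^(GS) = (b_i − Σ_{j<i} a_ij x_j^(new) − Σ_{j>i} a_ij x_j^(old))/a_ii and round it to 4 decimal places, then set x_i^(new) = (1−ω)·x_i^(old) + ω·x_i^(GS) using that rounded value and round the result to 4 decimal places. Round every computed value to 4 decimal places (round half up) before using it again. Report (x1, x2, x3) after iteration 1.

Iteration 1:
  x1: GS value = (-3 - (-2)·0.0000 - (-2)·0.0000) / (-7) = 0.4286;  x1 ← (1−ω)·0.0000 + ω·0.4286 = 0.3000
  x2: GS value = (1 - (-4)·0.3000 - (3)·0.0000) / (10) = 0.2200;  x2 ← (1−ω)·0.0000 + ω·0.2200 = 0.1540
  x3: GS value = (-7 - (2)·0.3000 - (2)·0.1540) / (6) = -1.3180;  x3 ← (1−ω)·0.0000 + ω·-1.3180 = -0.9226

(0.3000, 0.1540, -0.9226)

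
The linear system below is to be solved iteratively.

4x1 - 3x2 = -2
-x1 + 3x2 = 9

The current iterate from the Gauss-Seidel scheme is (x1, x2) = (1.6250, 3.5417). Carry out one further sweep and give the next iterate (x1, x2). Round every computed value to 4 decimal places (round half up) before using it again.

(2.1563, 3.7188)

One sweep:
  x1 = (-2 - (-3)·3.5417) / (4) = 2.1563
  x2 = (9 - (-1)·2.1563) / (3) = 3.7188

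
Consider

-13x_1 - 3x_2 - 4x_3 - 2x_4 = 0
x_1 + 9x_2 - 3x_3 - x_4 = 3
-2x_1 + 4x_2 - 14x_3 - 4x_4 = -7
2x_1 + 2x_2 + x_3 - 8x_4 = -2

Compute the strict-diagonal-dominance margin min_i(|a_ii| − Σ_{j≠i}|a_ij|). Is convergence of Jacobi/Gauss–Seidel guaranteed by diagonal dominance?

row 1: |-13| − (3+4+2) = 4
row 2: |9| − (1+3+1) = 4
row 3: |-14| − (2+4+4) = 4
row 4: |-8| − (2+2+1) = 3
minimum over rows = 3 → strictly diagonally dominant (convergence guaranteed)

3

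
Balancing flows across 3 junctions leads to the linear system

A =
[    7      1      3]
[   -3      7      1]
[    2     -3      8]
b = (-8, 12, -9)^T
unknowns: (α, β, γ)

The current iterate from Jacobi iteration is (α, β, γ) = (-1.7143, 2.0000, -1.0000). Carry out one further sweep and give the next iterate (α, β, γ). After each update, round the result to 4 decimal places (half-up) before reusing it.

(-1.0000, 1.1224, 0.0536)

One sweep:
  α = (-8 - (1)·2.0000 - (3)·-1.0000) / (7) = -1.0000
  β = (12 - (-3)·-1.7143 - (1)·-1.0000) / (7) = 1.1224
  γ = (-9 - (2)·-1.7143 - (-3)·2.0000) / (8) = 0.0536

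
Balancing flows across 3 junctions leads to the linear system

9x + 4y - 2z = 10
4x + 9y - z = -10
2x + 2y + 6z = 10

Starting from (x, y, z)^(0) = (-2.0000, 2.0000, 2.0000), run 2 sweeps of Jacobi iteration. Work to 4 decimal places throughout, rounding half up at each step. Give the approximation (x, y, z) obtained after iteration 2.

Iteration 1:
  x = (10 - (4)·2.0000 - (-2)·2.0000) / (9) = 0.6667
  y = (-10 - (4)·-2.0000 - (-1)·2.0000) / (9) = 0.0000
  z = (10 - (2)·-2.0000 - (2)·2.0000) / (6) = 1.6667
Iteration 2:
  x = (10 - (4)·0.0000 - (-2)·1.6667) / (9) = 1.4815
  y = (-10 - (4)·0.6667 - (-1)·1.6667) / (9) = -1.2222
  z = (10 - (2)·0.6667 - (2)·0.0000) / (6) = 1.4444

(1.4815, -1.2222, 1.4444)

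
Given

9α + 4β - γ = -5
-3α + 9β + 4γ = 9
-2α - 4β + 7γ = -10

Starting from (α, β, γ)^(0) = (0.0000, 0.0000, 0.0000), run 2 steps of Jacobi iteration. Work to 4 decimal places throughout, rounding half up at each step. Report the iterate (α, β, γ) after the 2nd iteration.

(-1.1587, 1.4497, -1.0159)

Iteration 1:
  α = (-5 - (4)·0.0000 - (-1)·0.0000) / (9) = -0.5556
  β = (9 - (-3)·0.0000 - (4)·0.0000) / (9) = 1.0000
  γ = (-10 - (-2)·0.0000 - (-4)·0.0000) / (7) = -1.4286
Iteration 2:
  α = (-5 - (4)·1.0000 - (-1)·-1.4286) / (9) = -1.1587
  β = (9 - (-3)·-0.5556 - (4)·-1.4286) / (9) = 1.4497
  γ = (-10 - (-2)·-0.5556 - (-4)·1.0000) / (7) = -1.0159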